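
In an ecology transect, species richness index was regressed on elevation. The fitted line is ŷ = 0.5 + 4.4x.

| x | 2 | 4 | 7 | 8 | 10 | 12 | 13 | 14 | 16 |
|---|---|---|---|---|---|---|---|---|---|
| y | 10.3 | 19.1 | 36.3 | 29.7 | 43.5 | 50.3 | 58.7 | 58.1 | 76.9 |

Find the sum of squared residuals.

SSE = 126

x=2: ŷ = 0.5 + 4.4·2 = 9.3; e = 10.3 − 9.3 = 1
x=4: ŷ = 0.5 + 4.4·4 = 18.1; e = 19.1 − 18.1 = 1
x=7: ŷ = 0.5 + 4.4·7 = 31.3; e = 36.3 − 31.3 = 5
x=8: ŷ = 0.5 + 4.4·8 = 35.7; e = 29.7 − 35.7 = -6
x=10: ŷ = 0.5 + 4.4·10 = 44.5; e = 43.5 − 44.5 = -1
x=12: ŷ = 0.5 + 4.4·12 = 53.3; e = 50.3 − 53.3 = -3
x=13: ŷ = 0.5 + 4.4·13 = 57.7; e = 58.7 − 57.7 = 1
x=14: ŷ = 0.5 + 4.4·14 = 62.1; e = 58.1 − 62.1 = -4
x=16: ŷ = 0.5 + 4.4·16 = 70.9; e = 76.9 − 70.9 = 6
SSE = 1 + 1 + 25 + 36 + 1 + 9 + 1 + 16 + 36 = 126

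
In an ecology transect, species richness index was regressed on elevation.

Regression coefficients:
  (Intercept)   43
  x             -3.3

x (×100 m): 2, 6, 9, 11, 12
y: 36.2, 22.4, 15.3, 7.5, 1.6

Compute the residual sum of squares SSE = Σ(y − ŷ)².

SSE = 8.56

x=2: ŷ = 43 − 3.3·2 = 36.4; e = 36.2 − 36.4 = -0.2
x=6: ŷ = 43 − 3.3·6 = 23.2; e = 22.4 − 23.2 = -0.8
x=9: ŷ = 43 − 3.3·9 = 13.3; e = 15.3 − 13.3 = 2
x=11: ŷ = 43 − 3.3·11 = 6.7; e = 7.5 − 6.7 = 0.8
x=12: ŷ = 43 − 3.3·12 = 3.4; e = 1.6 − 3.4 = -1.8
SSE = 0.04 + 0.64 + 4 + 0.64 + 3.24 = 8.56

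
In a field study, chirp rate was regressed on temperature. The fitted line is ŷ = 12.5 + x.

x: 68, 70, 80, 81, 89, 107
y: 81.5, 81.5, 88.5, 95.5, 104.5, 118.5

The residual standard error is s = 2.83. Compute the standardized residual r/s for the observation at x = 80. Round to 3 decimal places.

-1.413

ŷ = 12.5 + 80 = 92.5
r = 88.5 − 92.5 = -4
r/s = -4 / 2.83 = -1.413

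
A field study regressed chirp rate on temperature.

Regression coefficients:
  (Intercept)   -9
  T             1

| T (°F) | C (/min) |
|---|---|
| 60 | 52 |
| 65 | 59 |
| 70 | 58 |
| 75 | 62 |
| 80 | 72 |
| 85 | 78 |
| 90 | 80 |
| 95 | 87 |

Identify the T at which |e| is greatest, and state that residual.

T = 75, e = -4

T=60: ŷ = -9 + 60 = 51; e = 52 − 51 = 1
T=65: ŷ = -9 + 65 = 56; e = 59 − 56 = 3
T=70: ŷ = -9 + 70 = 61; e = 58 − 61 = -3
T=75: ŷ = -9 + 75 = 66; e = 62 − 66 = -4
T=80: ŷ = -9 + 80 = 71; e = 72 − 71 = 1
T=85: ŷ = -9 + 85 = 76; e = 78 − 76 = 2
T=90: ŷ = -9 + 90 = 81; e = 80 − 81 = -1
T=95: ŷ = -9 + 95 = 86; e = 87 − 86 = 1
Largest |e| is 4 at T = 75, residual -4.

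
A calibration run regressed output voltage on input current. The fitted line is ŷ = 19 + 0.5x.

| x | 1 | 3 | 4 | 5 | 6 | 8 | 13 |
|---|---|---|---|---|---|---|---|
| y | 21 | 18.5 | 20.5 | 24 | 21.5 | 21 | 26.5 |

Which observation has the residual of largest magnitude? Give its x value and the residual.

x = 5, r = 2.5

x=1: ŷ = 19 + 0.5·1 = 19.5; r = 21 − 19.5 = 1.5
x=3: ŷ = 19 + 0.5·3 = 20.5; r = 18.5 − 20.5 = -2
x=4: ŷ = 19 + 0.5·4 = 21; r = 20.5 − 21 = -0.5
x=5: ŷ = 19 + 0.5·5 = 21.5; r = 24 − 21.5 = 2.5
x=6: ŷ = 19 + 0.5·6 = 22; r = 21.5 − 22 = -0.5
x=8: ŷ = 19 + 0.5·8 = 23; r = 21 − 23 = -2
x=13: ŷ = 19 + 0.5·13 = 25.5; r = 26.5 − 25.5 = 1
Largest |r| is 2.5 at x = 5, residual 2.5.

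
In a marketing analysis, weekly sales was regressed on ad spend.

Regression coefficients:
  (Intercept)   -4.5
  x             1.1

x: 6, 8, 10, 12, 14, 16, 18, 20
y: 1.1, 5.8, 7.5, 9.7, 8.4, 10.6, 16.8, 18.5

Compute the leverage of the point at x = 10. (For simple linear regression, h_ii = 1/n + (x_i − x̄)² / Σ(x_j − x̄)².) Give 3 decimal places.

h = 0.179

x̄ = (6 + 8 + 10 + 12 + 14 + 16 + 18 + 20)/8 = 13
Σ(x − x̄)² = 49 + 25 + 9 + 1 + 1 + 9 + 25 + 49 = 168
h = 1/8 + (-3)²/168 = 0.125 + 0.0535714 = 0.179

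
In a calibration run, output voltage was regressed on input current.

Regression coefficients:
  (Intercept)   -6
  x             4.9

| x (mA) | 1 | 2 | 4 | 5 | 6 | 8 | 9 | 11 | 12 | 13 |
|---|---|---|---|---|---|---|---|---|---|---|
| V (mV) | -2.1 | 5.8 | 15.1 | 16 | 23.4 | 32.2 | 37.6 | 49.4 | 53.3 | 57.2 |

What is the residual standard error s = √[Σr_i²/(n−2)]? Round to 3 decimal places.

s = 1.479

x=1: ŷ = -6 + 4.9·1 = -1.1; r = -2.1 − (-1.1) = -1
x=2: ŷ = -6 + 4.9·2 = 3.8; r = 5.8 − 3.8 = 2
x=4: ŷ = -6 + 4.9·4 = 13.6; r = 15.1 − 13.6 = 1.5
x=5: ŷ = -6 + 4.9·5 = 18.5; r = 16 − 18.5 = -2.5
x=6: ŷ = -6 + 4.9·6 = 23.4; r = 23.4 − 23.4 = 0
x=8: ŷ = -6 + 4.9·8 = 33.2; r = 32.2 − 33.2 = -1
x=9: ŷ = -6 + 4.9·9 = 38.1; r = 37.6 − 38.1 = -0.5
x=11: ŷ = -6 + 4.9·11 = 47.9; r = 49.4 − 47.9 = 1.5
x=12: ŷ = -6 + 4.9·12 = 52.8; r = 53.3 − 52.8 = 0.5
x=13: ŷ = -6 + 4.9·13 = 57.7; r = 57.2 − 57.7 = -0.5
SSE = 1 + 4 + 2.25 + 6.25 + 0 + 1 + 0.25 + 2.25 + 0.25 + 0.25 = 17.5
s = √(17.5/8) = √2.1875 ≈ 1.479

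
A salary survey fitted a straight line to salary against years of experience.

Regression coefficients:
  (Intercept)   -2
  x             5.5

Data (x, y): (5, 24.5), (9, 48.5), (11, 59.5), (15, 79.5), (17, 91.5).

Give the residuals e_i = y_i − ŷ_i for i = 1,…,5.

x=5: ŷ = -2 + 5.5·5 = 25.5; e = 24.5 − 25.5 = -1
x=9: ŷ = -2 + 5.5·9 = 47.5; e = 48.5 − 47.5 = 1
x=11: ŷ = -2 + 5.5·11 = 58.5; e = 59.5 − 58.5 = 1
x=15: ŷ = -2 + 5.5·15 = 80.5; e = 79.5 − 80.5 = -1
x=17: ŷ = -2 + 5.5·17 = 91.5; e = 91.5 − 91.5 = 0

-1, 1, 1, -1, 0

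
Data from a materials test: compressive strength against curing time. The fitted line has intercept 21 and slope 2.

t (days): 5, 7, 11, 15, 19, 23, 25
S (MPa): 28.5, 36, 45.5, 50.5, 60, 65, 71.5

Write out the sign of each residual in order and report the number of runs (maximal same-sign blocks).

t=5: Ŝ = 21 + 2·5 = 31; r = 28.5 − 31 = -2.5
t=7: Ŝ = 21 + 2·7 = 35; r = 36 − 35 = 1
t=11: Ŝ = 21 + 2·11 = 43; r = 45.5 − 43 = 2.5
t=15: Ŝ = 21 + 2·15 = 51; r = 50.5 − 51 = -0.5
t=19: Ŝ = 21 + 2·19 = 59; r = 60 − 59 = 1
t=23: Ŝ = 21 + 2·23 = 67; r = 65 − 67 = -2
t=25: Ŝ = 21 + 2·25 = 71; r = 71.5 − 71 = 0.5
Signs: − + + − + − +
Runs: −×1, +×2, −×1, +×1, −×1, +×1 → 6

6 runs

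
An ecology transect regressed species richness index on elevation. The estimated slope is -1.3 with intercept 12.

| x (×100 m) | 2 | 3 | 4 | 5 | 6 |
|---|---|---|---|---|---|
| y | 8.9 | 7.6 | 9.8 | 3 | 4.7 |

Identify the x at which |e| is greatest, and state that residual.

x=2: ŷ = 12 − 1.3·2 = 9.4; e = 8.9 − 9.4 = -0.5
x=3: ŷ = 12 − 1.3·3 = 8.1; e = 7.6 − 8.1 = -0.5
x=4: ŷ = 12 − 1.3·4 = 6.8; e = 9.8 − 6.8 = 3
x=5: ŷ = 12 − 1.3·5 = 5.5; e = 3 − 5.5 = -2.5
x=6: ŷ = 12 − 1.3·6 = 4.2; e = 4.7 − 4.2 = 0.5
Largest |e| is 3 at x = 4, residual 3.

x = 4, e = 3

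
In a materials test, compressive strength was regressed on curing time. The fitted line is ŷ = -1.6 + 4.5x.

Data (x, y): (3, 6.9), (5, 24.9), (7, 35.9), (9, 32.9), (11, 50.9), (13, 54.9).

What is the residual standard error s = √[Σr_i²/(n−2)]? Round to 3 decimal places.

x=3: ŷ = -1.6 + 4.5·3 = 11.9; r = 6.9 − 11.9 = -5
x=5: ŷ = -1.6 + 4.5·5 = 20.9; r = 24.9 − 20.9 = 4
x=7: ŷ = -1.6 + 4.5·7 = 29.9; r = 35.9 − 29.9 = 6
x=9: ŷ = -1.6 + 4.5·9 = 38.9; r = 32.9 − 38.9 = -6
x=11: ŷ = -1.6 + 4.5·11 = 47.9; r = 50.9 − 47.9 = 3
x=13: ŷ = -1.6 + 4.5·13 = 56.9; r = 54.9 − 56.9 = -2
SSE = 25 + 16 + 36 + 36 + 9 + 4 = 126
s = √(126/4) = √31.5 ≈ 5.612

s = 5.612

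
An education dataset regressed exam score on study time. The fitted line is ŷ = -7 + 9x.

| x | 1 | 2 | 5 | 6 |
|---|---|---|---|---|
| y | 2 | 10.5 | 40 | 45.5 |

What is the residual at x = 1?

ŷ = -7 + 9·1 = 2
r = 2 − 2 = 0

r = 0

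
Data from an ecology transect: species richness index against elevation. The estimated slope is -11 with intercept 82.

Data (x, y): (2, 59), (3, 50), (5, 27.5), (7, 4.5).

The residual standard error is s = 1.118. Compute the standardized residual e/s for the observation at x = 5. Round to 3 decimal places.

0.447

ŷ = 82 − 11·5 = 27
e = 27.5 − 27 = 0.5
e/s = 0.5 / 1.118 = 0.447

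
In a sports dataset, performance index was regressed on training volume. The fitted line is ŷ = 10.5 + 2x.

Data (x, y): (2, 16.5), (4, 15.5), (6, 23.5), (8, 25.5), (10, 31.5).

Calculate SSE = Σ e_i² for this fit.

SSE = 16

x=2: ŷ = 10.5 + 2·2 = 14.5; e = 16.5 − 14.5 = 2
x=4: ŷ = 10.5 + 2·4 = 18.5; e = 15.5 − 18.5 = -3
x=6: ŷ = 10.5 + 2·6 = 22.5; e = 23.5 − 22.5 = 1
x=8: ŷ = 10.5 + 2·8 = 26.5; e = 25.5 − 26.5 = -1
x=10: ŷ = 10.5 + 2·10 = 30.5; e = 31.5 − 30.5 = 1
SSE = 4 + 9 + 1 + 1 + 1 = 16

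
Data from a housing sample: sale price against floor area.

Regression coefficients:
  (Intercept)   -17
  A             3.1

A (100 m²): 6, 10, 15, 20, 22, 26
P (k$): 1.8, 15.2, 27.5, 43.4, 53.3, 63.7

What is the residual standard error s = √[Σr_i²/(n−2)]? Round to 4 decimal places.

A=6: P̂ = -17 + 3.1·6 = 1.6; r = 1.8 − 1.6 = 0.2
A=10: P̂ = -17 + 3.1·10 = 14; r = 15.2 − 14 = 1.2
A=15: P̂ = -17 + 3.1·15 = 29.5; r = 27.5 − 29.5 = -2
A=20: P̂ = -17 + 3.1·20 = 45; r = 43.4 − 45 = -1.6
A=22: P̂ = -17 + 3.1·22 = 51.2; r = 53.3 − 51.2 = 2.1
A=26: P̂ = -17 + 3.1·26 = 63.6; r = 63.7 − 63.6 = 0.1
SSE = 0.04 + 1.44 + 4 + 2.56 + 4.41 + 0.01 = 12.46
s = √(12.46/4) = √3.115 ≈ 1.7649

s = 1.7649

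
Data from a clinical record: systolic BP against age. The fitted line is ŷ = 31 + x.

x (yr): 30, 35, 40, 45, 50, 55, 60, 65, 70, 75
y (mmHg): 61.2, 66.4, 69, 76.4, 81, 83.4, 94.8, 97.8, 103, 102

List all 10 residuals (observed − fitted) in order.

0.2, 0.4, -2, 0.4, 0, -2.6, 3.8, 1.8, 2, -4

x=30: ŷ = 31 + 30 = 61; r = 61.2 − 61 = 0.2
x=35: ŷ = 31 + 35 = 66; r = 66.4 − 66 = 0.4
x=40: ŷ = 31 + 40 = 71; r = 69 − 71 = -2
x=45: ŷ = 31 + 45 = 76; r = 76.4 − 76 = 0.4
x=50: ŷ = 31 + 50 = 81; r = 81 − 81 = 0
x=55: ŷ = 31 + 55 = 86; r = 83.4 − 86 = -2.6
x=60: ŷ = 31 + 60 = 91; r = 94.8 − 91 = 3.8
x=65: ŷ = 31 + 65 = 96; r = 97.8 − 96 = 1.8
x=70: ŷ = 31 + 70 = 101; r = 103 − 101 = 2
x=75: ŷ = 31 + 75 = 106; r = 102 − 106 = -4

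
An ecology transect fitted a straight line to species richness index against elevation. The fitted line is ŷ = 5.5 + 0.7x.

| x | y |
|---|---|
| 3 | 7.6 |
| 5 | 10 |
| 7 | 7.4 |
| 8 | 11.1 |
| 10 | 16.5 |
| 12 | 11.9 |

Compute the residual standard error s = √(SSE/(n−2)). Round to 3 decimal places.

s = 2.739

x=3: ŷ = 5.5 + 0.7·3 = 7.6; e = 7.6 − 7.6 = 0
x=5: ŷ = 5.5 + 0.7·5 = 9; e = 10 − 9 = 1
x=7: ŷ = 5.5 + 0.7·7 = 10.4; e = 7.4 − 10.4 = -3
x=8: ŷ = 5.5 + 0.7·8 = 11.1; e = 11.1 − 11.1 = 0
x=10: ŷ = 5.5 + 0.7·10 = 12.5; e = 16.5 − 12.5 = 4
x=12: ŷ = 5.5 + 0.7·12 = 13.9; e = 11.9 − 13.9 = -2
SSE = 0 + 1 + 9 + 0 + 16 + 4 = 30
s = √(30/4) = √7.5 ≈ 2.739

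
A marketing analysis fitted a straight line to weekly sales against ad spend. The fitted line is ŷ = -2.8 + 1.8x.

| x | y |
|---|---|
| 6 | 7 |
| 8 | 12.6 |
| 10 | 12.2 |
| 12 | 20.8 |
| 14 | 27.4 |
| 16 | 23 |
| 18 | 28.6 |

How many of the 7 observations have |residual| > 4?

1

x=6: ŷ = -2.8 + 1.8·6 = 8; r = 7 − 8 = -1
x=8: ŷ = -2.8 + 1.8·8 = 11.6; r = 12.6 − 11.6 = 1
x=10: ŷ = -2.8 + 1.8·10 = 15.2; r = 12.2 − 15.2 = -3
x=12: ŷ = -2.8 + 1.8·12 = 18.8; r = 20.8 − 18.8 = 2
x=14: ŷ = -2.8 + 1.8·14 = 22.4; r = 27.4 − 22.4 = 5
x=16: ŷ = -2.8 + 1.8·16 = 26; r = 23 − 26 = -3
x=18: ŷ = -2.8 + 1.8·18 = 29.6; r = 28.6 − 29.6 = -1
|r| > 4: x=14 (|r|=5) → 1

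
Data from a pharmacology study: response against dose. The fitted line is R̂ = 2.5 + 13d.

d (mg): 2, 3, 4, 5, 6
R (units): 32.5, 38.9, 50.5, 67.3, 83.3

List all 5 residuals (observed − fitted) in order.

d=2: R̂ = 2.5 + 13·2 = 28.5; e = 32.5 − 28.5 = 4
d=3: R̂ = 2.5 + 13·3 = 41.5; e = 38.9 − 41.5 = -2.6
d=4: R̂ = 2.5 + 13·4 = 54.5; e = 50.5 − 54.5 = -4
d=5: R̂ = 2.5 + 13·5 = 67.5; e = 67.3 − 67.5 = -0.2
d=6: R̂ = 2.5 + 13·6 = 80.5; e = 83.3 − 80.5 = 2.8

4, -2.6, -4, -0.2, 2.8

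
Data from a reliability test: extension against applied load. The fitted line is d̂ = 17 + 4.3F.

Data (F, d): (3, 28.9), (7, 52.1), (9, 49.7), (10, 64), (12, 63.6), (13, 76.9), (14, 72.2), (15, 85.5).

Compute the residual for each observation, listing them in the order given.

-1, 5, -6, 4, -5, 4, -5, 4

F=3: d̂ = 17 + 4.3·3 = 29.9; e = 28.9 − 29.9 = -1
F=7: d̂ = 17 + 4.3·7 = 47.1; e = 52.1 − 47.1 = 5
F=9: d̂ = 17 + 4.3·9 = 55.7; e = 49.7 − 55.7 = -6
F=10: d̂ = 17 + 4.3·10 = 60; e = 64 − 60 = 4
F=12: d̂ = 17 + 4.3·12 = 68.6; e = 63.6 − 68.6 = -5
F=13: d̂ = 17 + 4.3·13 = 72.9; e = 76.9 − 72.9 = 4
F=14: d̂ = 17 + 4.3·14 = 77.2; e = 72.2 − 77.2 = -5
F=15: d̂ = 17 + 4.3·15 = 81.5; e = 85.5 − 81.5 = 4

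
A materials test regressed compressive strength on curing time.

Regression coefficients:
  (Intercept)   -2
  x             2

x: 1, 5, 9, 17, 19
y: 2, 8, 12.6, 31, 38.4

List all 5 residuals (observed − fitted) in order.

2, 0, -3.4, -1, 2.4

x=1: ŷ = -2 + 2·1 = 0; e = 2 − 0 = 2
x=5: ŷ = -2 + 2·5 = 8; e = 8 − 8 = 0
x=9: ŷ = -2 + 2·9 = 16; e = 12.6 − 16 = -3.4
x=17: ŷ = -2 + 2·17 = 32; e = 31 − 32 = -1
x=19: ŷ = -2 + 2·19 = 36; e = 38.4 − 36 = 2.4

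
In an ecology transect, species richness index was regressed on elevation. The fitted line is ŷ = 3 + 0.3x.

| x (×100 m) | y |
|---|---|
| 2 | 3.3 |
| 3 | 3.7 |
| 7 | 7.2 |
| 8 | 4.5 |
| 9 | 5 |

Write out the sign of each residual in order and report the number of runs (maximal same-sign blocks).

3 runs

x=2: ŷ = 3 + 0.3·2 = 3.6; e = 3.3 − 3.6 = -0.3
x=3: ŷ = 3 + 0.3·3 = 3.9; e = 3.7 − 3.9 = -0.2
x=7: ŷ = 3 + 0.3·7 = 5.1; e = 7.2 − 5.1 = 2.1
x=8: ŷ = 3 + 0.3·8 = 5.4; e = 4.5 − 5.4 = -0.9
x=9: ŷ = 3 + 0.3·9 = 5.7; e = 5 − 5.7 = -0.7
Signs: − − + − −
Runs: −×2, +×1, −×2 → 3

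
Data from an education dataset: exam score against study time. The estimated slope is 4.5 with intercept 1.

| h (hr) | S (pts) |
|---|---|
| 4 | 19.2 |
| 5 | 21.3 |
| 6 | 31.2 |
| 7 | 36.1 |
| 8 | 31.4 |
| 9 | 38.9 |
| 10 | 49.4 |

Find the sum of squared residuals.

h=4: ŷ = 1 + 4.5·4 = 19; e = 19.2 − 19 = 0.2
h=5: ŷ = 1 + 4.5·5 = 23.5; e = 21.3 − 23.5 = -2.2
h=6: ŷ = 1 + 4.5·6 = 28; e = 31.2 − 28 = 3.2
h=7: ŷ = 1 + 4.5·7 = 32.5; e = 36.1 − 32.5 = 3.6
h=8: ŷ = 1 + 4.5·8 = 37; e = 31.4 − 37 = -5.6
h=9: ŷ = 1 + 4.5·9 = 41.5; e = 38.9 − 41.5 = -2.6
h=10: ŷ = 1 + 4.5·10 = 46; e = 49.4 − 46 = 3.4
SSE = 0.04 + 4.84 + 10.24 + 12.96 + 31.36 + 6.76 + 11.56 = 77.76

SSE = 77.76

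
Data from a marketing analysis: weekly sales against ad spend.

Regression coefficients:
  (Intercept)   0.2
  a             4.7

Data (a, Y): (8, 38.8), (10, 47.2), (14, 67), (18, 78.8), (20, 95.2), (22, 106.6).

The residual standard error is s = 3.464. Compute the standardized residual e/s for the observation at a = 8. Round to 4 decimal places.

0.2887

Ŷ = 0.2 + 4.7·8 = 37.8
e = 38.8 − 37.8 = 1
e/s = 1 / 3.464 = 0.2887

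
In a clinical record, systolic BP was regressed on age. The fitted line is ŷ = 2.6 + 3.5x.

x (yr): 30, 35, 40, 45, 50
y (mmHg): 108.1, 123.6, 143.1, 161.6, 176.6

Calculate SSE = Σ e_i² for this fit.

SSE = 6

x=30: ŷ = 2.6 + 3.5·30 = 107.6; e = 108.1 − 107.6 = 0.5
x=35: ŷ = 2.6 + 3.5·35 = 125.1; e = 123.6 − 125.1 = -1.5
x=40: ŷ = 2.6 + 3.5·40 = 142.6; e = 143.1 − 142.6 = 0.5
x=45: ŷ = 2.6 + 3.5·45 = 160.1; e = 161.6 − 160.1 = 1.5
x=50: ŷ = 2.6 + 3.5·50 = 177.6; e = 176.6 − 177.6 = -1
SSE = 0.25 + 2.25 + 0.25 + 2.25 + 1 = 6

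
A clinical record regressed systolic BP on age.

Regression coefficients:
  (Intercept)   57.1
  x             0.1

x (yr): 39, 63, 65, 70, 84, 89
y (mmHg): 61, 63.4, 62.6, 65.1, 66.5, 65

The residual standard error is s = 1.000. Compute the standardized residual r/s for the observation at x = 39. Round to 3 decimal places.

0.000

ŷ = 57.1 + 0.1·39 = 61
r = 61 − 61 = 0
r/s = 0 / 1.000 = 0.000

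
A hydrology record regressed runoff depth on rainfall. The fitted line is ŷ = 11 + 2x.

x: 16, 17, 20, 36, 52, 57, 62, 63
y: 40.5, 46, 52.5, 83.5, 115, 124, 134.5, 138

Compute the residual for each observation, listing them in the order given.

x=16: ŷ = 11 + 2·16 = 43; r = 40.5 − 43 = -2.5
x=17: ŷ = 11 + 2·17 = 45; r = 46 − 45 = 1
x=20: ŷ = 11 + 2·20 = 51; r = 52.5 − 51 = 1.5
x=36: ŷ = 11 + 2·36 = 83; r = 83.5 − 83 = 0.5
x=52: ŷ = 11 + 2·52 = 115; r = 115 − 115 = 0
x=57: ŷ = 11 + 2·57 = 125; r = 124 − 125 = -1
x=62: ŷ = 11 + 2·62 = 135; r = 134.5 − 135 = -0.5
x=63: ŷ = 11 + 2·63 = 137; r = 138 − 137 = 1

-2.5, 1, 1.5, 0.5, 0, -1, -0.5, 1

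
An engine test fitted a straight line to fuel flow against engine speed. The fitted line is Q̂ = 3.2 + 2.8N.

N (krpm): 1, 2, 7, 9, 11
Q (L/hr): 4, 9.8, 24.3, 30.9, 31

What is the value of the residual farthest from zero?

e = -3

N=1: Q̂ = 3.2 + 2.8·1 = 6; e = 4 − 6 = -2
N=2: Q̂ = 3.2 + 2.8·2 = 8.8; e = 9.8 − 8.8 = 1
N=7: Q̂ = 3.2 + 2.8·7 = 22.8; e = 24.3 − 22.8 = 1.5
N=9: Q̂ = 3.2 + 2.8·9 = 28.4; e = 30.9 − 28.4 = 2.5
N=11: Q̂ = 3.2 + 2.8·11 = 34; e = 31 − 34 = -3
Largest |e| is 3 at N = 11, residual -3.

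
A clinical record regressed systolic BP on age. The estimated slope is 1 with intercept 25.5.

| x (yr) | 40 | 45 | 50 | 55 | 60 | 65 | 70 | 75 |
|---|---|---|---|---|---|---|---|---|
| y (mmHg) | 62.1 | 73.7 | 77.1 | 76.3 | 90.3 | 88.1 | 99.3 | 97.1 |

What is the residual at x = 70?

ŷ = 25.5 + 70 = 95.5
e = 99.3 − 95.5 = 3.8

e = 3.8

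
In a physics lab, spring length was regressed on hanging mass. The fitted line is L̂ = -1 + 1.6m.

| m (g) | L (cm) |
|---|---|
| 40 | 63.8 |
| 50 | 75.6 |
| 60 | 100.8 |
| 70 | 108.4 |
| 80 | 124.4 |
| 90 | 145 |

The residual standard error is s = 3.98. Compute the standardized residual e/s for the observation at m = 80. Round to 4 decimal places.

-0.6533

L̂ = -1 + 1.6·80 = 127
e = 124.4 − 127 = -2.6
e/s = -2.6 / 3.98 = -0.6533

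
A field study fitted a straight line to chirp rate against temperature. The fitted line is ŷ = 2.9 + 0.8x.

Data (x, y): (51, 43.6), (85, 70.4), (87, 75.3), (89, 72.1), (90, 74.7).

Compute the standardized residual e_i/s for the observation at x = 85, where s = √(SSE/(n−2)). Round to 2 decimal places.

x=51: ŷ = 2.9 + 0.8·51 = 43.7; e = 43.6 − 43.7 = -0.1
x=85: ŷ = 2.9 + 0.8·85 = 70.9; e = 70.4 − 70.9 = -0.5
x=87: ŷ = 2.9 + 0.8·87 = 72.5; e = 75.3 − 72.5 = 2.8
x=89: ŷ = 2.9 + 0.8·89 = 74.1; e = 72.1 − 74.1 = -2
x=90: ŷ = 2.9 + 0.8·90 = 74.9; e = 74.7 − 74.9 = -0.2
SSE = 0.01 + 0.25 + 7.84 + 4 + 0.04 = 12.14
s = √(12.14/3) = 2.01163
e/s = -0.5 / 2.01163 = -0.25

-0.25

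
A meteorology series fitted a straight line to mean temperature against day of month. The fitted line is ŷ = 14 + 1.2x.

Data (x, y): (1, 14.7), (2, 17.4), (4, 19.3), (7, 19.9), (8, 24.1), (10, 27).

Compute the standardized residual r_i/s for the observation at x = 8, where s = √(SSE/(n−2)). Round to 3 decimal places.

x=1: ŷ = 14 + 1.2·1 = 15.2; r = 14.7 − 15.2 = -0.5
x=2: ŷ = 14 + 1.2·2 = 16.4; r = 17.4 − 16.4 = 1
x=4: ŷ = 14 + 1.2·4 = 18.8; r = 19.3 − 18.8 = 0.5
x=7: ŷ = 14 + 1.2·7 = 22.4; r = 19.9 − 22.4 = -2.5
x=8: ŷ = 14 + 1.2·8 = 23.6; r = 24.1 − 23.6 = 0.5
x=10: ŷ = 14 + 1.2·10 = 26; r = 27 − 26 = 1
SSE = 0.25 + 1 + 0.25 + 6.25 + 0.25 + 1 = 9
s = √(9/4) = 1.5
r/s = 0.5 / 1.5 = 0.333

0.333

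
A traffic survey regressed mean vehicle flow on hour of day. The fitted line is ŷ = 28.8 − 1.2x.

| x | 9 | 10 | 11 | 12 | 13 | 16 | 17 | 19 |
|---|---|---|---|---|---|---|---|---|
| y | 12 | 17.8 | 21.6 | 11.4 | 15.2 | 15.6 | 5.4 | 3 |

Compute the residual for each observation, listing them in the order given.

-6, 1, 6, -3, 2, 6, -3, -3

x=9: ŷ = 28.8 − 1.2·9 = 18; e = 12 − 18 = -6
x=10: ŷ = 28.8 − 1.2·10 = 16.8; e = 17.8 − 16.8 = 1
x=11: ŷ = 28.8 − 1.2·11 = 15.6; e = 21.6 − 15.6 = 6
x=12: ŷ = 28.8 − 1.2·12 = 14.4; e = 11.4 − 14.4 = -3
x=13: ŷ = 28.8 − 1.2·13 = 13.2; e = 15.2 − 13.2 = 2
x=16: ŷ = 28.8 − 1.2·16 = 9.6; e = 15.6 − 9.6 = 6
x=17: ŷ = 28.8 − 1.2·17 = 8.4; e = 5.4 − 8.4 = -3
x=19: ŷ = 28.8 − 1.2·19 = 6; e = 3 − 6 = -3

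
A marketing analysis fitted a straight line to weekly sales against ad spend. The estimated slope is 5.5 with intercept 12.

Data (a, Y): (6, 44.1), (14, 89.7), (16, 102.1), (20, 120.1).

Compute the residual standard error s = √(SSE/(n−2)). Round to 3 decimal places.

s = 2.159

a=6: ŷ = 12 + 5.5·6 = 45; e = 44.1 − 45 = -0.9
a=14: ŷ = 12 + 5.5·14 = 89; e = 89.7 − 89 = 0.7
a=16: ŷ = 12 + 5.5·16 = 100; e = 102.1 − 100 = 2.1
a=20: ŷ = 12 + 5.5·20 = 122; e = 120.1 − 122 = -1.9
SSE = 0.81 + 0.49 + 4.41 + 3.61 = 9.32
s = √(9.32/2) = √4.66 ≈ 2.159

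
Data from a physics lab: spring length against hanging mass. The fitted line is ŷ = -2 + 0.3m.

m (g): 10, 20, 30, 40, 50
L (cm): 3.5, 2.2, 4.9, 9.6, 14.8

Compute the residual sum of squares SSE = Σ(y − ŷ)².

SSE = 17.3

m=10: ŷ = -2 + 0.3·10 = 1; r = 3.5 − 1 = 2.5
m=20: ŷ = -2 + 0.3·20 = 4; r = 2.2 − 4 = -1.8
m=30: ŷ = -2 + 0.3·30 = 7; r = 4.9 − 7 = -2.1
m=40: ŷ = -2 + 0.3·40 = 10; r = 9.6 − 10 = -0.4
m=50: ŷ = -2 + 0.3·50 = 13; r = 14.8 − 13 = 1.8
SSE = 6.25 + 3.24 + 4.41 + 0.16 + 3.24 = 17.3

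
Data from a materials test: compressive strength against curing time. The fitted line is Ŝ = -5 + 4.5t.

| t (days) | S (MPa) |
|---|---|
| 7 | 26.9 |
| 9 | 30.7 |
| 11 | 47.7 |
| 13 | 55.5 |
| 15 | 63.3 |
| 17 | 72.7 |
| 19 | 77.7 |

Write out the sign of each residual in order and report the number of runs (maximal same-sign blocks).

4 runs

t=7: Ŝ = -5 + 4.5·7 = 26.5; e = 26.9 − 26.5 = 0.4
t=9: Ŝ = -5 + 4.5·9 = 35.5; e = 30.7 − 35.5 = -4.8
t=11: Ŝ = -5 + 4.5·11 = 44.5; e = 47.7 − 44.5 = 3.2
t=13: Ŝ = -5 + 4.5·13 = 53.5; e = 55.5 − 53.5 = 2
t=15: Ŝ = -5 + 4.5·15 = 62.5; e = 63.3 − 62.5 = 0.8
t=17: Ŝ = -5 + 4.5·17 = 71.5; e = 72.7 − 71.5 = 1.2
t=19: Ŝ = -5 + 4.5·19 = 80.5; e = 77.7 − 80.5 = -2.8
Signs: + − + + + + −
Runs: +×1, −×1, +×4, −×1 → 4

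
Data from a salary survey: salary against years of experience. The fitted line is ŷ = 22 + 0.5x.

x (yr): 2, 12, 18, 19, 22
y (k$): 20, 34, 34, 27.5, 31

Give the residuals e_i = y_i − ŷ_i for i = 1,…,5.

x=2: ŷ = 22 + 0.5·2 = 23; e = 20 − 23 = -3
x=12: ŷ = 22 + 0.5·12 = 28; e = 34 − 28 = 6
x=18: ŷ = 22 + 0.5·18 = 31; e = 34 − 31 = 3
x=19: ŷ = 22 + 0.5·19 = 31.5; e = 27.5 − 31.5 = -4
x=22: ŷ = 22 + 0.5·22 = 33; e = 31 − 33 = -2

-3, 6, 3, -4, -2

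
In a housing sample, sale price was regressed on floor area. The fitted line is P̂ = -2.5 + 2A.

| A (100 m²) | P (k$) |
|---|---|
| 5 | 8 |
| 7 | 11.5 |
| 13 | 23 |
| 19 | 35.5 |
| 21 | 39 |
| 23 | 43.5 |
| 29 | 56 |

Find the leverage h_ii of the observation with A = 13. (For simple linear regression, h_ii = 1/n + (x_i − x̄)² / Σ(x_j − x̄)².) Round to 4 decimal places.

Ā = (5 + 7 + 13 + 19 + 21 + 23 + 29)/7 = 16.7143
Σ(A − Ā)² = 137.224 + 94.3673 + 13.7959 + 5.22449 + 18.3673 + 39.5102 + 150.939 = 459.429
h = 1/7 + (-3.71429)²/459.429 = 0.142857 + 0.0300284 = 0.1729

h = 0.1729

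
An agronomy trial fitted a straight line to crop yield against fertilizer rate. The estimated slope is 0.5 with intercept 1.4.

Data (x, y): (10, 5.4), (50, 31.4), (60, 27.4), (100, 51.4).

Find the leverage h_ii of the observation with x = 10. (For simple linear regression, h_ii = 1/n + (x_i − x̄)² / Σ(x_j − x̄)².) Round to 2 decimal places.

h = 0.74

x̄ = (10 + 50 + 60 + 100)/4 = 55
Σ(x − x̄)² = 2025 + 25 + 25 + 2025 = 4100
h = 1/4 + (-45)²/4100 = 0.25 + 0.493902 = 0.74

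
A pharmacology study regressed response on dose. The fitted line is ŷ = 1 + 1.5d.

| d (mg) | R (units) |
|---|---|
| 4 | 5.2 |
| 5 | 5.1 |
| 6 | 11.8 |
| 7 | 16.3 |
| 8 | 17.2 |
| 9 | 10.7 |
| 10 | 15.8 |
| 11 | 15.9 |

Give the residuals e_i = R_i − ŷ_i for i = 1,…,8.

d=4: ŷ = 1 + 1.5·4 = 7; e = 5.2 − 7 = -1.8
d=5: ŷ = 1 + 1.5·5 = 8.5; e = 5.1 − 8.5 = -3.4
d=6: ŷ = 1 + 1.5·6 = 10; e = 11.8 − 10 = 1.8
d=7: ŷ = 1 + 1.5·7 = 11.5; e = 16.3 − 11.5 = 4.8
d=8: ŷ = 1 + 1.5·8 = 13; e = 17.2 − 13 = 4.2
d=9: ŷ = 1 + 1.5·9 = 14.5; e = 10.7 − 14.5 = -3.8
d=10: ŷ = 1 + 1.5·10 = 16; e = 15.8 − 16 = -0.2
d=11: ŷ = 1 + 1.5·11 = 17.5; e = 15.9 − 17.5 = -1.6

-1.8, -3.4, 1.8, 4.8, 4.2, -3.8, -0.2, -1.6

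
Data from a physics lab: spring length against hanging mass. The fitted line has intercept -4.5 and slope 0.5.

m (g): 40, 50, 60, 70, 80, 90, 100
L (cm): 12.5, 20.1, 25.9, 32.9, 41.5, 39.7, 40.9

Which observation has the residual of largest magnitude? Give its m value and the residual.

m=40: ŷ = -4.5 + 0.5·40 = 15.5; r = 12.5 − 15.5 = -3
m=50: ŷ = -4.5 + 0.5·50 = 20.5; r = 20.1 − 20.5 = -0.4
m=60: ŷ = -4.5 + 0.5·60 = 25.5; r = 25.9 − 25.5 = 0.4
m=70: ŷ = -4.5 + 0.5·70 = 30.5; r = 32.9 − 30.5 = 2.4
m=80: ŷ = -4.5 + 0.5·80 = 35.5; r = 41.5 − 35.5 = 6
m=90: ŷ = -4.5 + 0.5·90 = 40.5; r = 39.7 − 40.5 = -0.8
m=100: ŷ = -4.5 + 0.5·100 = 45.5; r = 40.9 − 45.5 = -4.6
Largest |r| is 6 at m = 80, residual 6.

m = 80, r = 6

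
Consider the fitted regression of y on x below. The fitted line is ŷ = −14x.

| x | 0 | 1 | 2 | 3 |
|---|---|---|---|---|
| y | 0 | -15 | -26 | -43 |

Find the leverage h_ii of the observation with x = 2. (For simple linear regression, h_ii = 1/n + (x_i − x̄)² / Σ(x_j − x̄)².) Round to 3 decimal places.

h = 0.300

x̄ = (0 + 1 + 2 + 3)/4 = 1.5
Σ(x − x̄)² = 2.25 + 0.25 + 0.25 + 2.25 = 5
h = 1/4 + (0.5)²/5 = 0.25 + 0.05 = 0.300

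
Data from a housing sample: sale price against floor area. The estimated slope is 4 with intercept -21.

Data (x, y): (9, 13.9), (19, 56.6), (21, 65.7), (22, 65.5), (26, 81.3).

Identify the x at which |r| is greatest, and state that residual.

x = 21, r = 2.7

x=9: ŷ = -21 + 4·9 = 15; r = 13.9 − 15 = -1.1
x=19: ŷ = -21 + 4·19 = 55; r = 56.6 − 55 = 1.6
x=21: ŷ = -21 + 4·21 = 63; r = 65.7 − 63 = 2.7
x=22: ŷ = -21 + 4·22 = 67; r = 65.5 − 67 = -1.5
x=26: ŷ = -21 + 4·26 = 83; r = 81.3 − 83 = -1.7
Largest |r| is 2.7 at x = 21, residual 2.7.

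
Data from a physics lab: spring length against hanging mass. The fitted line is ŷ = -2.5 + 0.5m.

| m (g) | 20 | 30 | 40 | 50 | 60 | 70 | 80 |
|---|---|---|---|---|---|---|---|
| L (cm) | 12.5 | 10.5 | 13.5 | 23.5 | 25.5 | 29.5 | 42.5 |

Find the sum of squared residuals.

SSE = 84

m=20: ŷ = -2.5 + 0.5·20 = 7.5; e = 12.5 − 7.5 = 5
m=30: ŷ = -2.5 + 0.5·30 = 12.5; e = 10.5 − 12.5 = -2
m=40: ŷ = -2.5 + 0.5·40 = 17.5; e = 13.5 − 17.5 = -4
m=50: ŷ = -2.5 + 0.5·50 = 22.5; e = 23.5 − 22.5 = 1
m=60: ŷ = -2.5 + 0.5·60 = 27.5; e = 25.5 − 27.5 = -2
m=70: ŷ = -2.5 + 0.5·70 = 32.5; e = 29.5 − 32.5 = -3
m=80: ŷ = -2.5 + 0.5·80 = 37.5; e = 42.5 − 37.5 = 5
SSE = 25 + 4 + 16 + 1 + 4 + 9 + 25 = 84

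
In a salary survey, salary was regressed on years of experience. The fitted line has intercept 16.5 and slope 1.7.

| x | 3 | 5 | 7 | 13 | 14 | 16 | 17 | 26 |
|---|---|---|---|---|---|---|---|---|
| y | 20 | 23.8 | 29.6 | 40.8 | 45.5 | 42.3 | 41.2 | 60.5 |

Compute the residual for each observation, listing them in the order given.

-1.6, -1.2, 1.2, 2.2, 5.2, -1.4, -4.2, -0.2

x=3: ŷ = 16.5 + 1.7·3 = 21.6; r = 20 − 21.6 = -1.6
x=5: ŷ = 16.5 + 1.7·5 = 25; r = 23.8 − 25 = -1.2
x=7: ŷ = 16.5 + 1.7·7 = 28.4; r = 29.6 − 28.4 = 1.2
x=13: ŷ = 16.5 + 1.7·13 = 38.6; r = 40.8 − 38.6 = 2.2
x=14: ŷ = 16.5 + 1.7·14 = 40.3; r = 45.5 − 40.3 = 5.2
x=16: ŷ = 16.5 + 1.7·16 = 43.7; r = 42.3 − 43.7 = -1.4
x=17: ŷ = 16.5 + 1.7·17 = 45.4; r = 41.2 − 45.4 = -4.2
x=26: ŷ = 16.5 + 1.7·26 = 60.7; r = 60.5 − 60.7 = -0.2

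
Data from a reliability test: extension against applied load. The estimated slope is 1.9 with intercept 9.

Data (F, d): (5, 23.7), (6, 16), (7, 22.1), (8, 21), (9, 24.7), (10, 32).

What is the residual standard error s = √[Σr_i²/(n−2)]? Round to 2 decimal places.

s = 4.32

F=5: ŷ = 9 + 1.9·5 = 18.5; r = 23.7 − 18.5 = 5.2
F=6: ŷ = 9 + 1.9·6 = 20.4; r = 16 − 20.4 = -4.4
F=7: ŷ = 9 + 1.9·7 = 22.3; r = 22.1 − 22.3 = -0.2
F=8: ŷ = 9 + 1.9·8 = 24.2; r = 21 − 24.2 = -3.2
F=9: ŷ = 9 + 1.9·9 = 26.1; r = 24.7 − 26.1 = -1.4
F=10: ŷ = 9 + 1.9·10 = 28; r = 32 − 28 = 4
SSE = 27.04 + 19.36 + 0.04 + 10.24 + 1.96 + 16 = 74.64
s = √(74.64/4) = √18.66 ≈ 4.32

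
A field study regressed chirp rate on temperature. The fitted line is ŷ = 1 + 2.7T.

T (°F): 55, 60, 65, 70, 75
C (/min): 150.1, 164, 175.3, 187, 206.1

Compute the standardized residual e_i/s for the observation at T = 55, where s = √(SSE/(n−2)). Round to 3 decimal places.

0.241

T=55: ŷ = 1 + 2.7·55 = 149.5; e = 150.1 − 149.5 = 0.6
T=60: ŷ = 1 + 2.7·60 = 163; e = 164 − 163 = 1
T=65: ŷ = 1 + 2.7·65 = 176.5; e = 175.3 − 176.5 = -1.2
T=70: ŷ = 1 + 2.7·70 = 190; e = 187 − 190 = -3
T=75: ŷ = 1 + 2.7·75 = 203.5; e = 206.1 − 203.5 = 2.6
SSE = 0.36 + 1 + 1.44 + 9 + 6.76 = 18.56
s = √(18.56/3) = 2.4873
e/s = 0.6 / 2.4873 = 0.241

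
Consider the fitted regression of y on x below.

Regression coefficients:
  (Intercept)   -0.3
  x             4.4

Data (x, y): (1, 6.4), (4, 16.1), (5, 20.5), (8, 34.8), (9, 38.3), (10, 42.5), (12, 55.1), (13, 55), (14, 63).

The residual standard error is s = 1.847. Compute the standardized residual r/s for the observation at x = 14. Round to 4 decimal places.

ŷ = -0.3 + 4.4·14 = 61.3
r = 63 − 61.3 = 1.7
r/s = 1.7 / 1.847 = 0.9204

0.9204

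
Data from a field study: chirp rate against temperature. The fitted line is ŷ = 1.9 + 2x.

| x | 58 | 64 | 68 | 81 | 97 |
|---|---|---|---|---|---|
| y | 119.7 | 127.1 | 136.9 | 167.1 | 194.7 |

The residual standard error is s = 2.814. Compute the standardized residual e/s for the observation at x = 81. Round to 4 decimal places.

1.1372

ŷ = 1.9 + 2·81 = 163.9
e = 167.1 − 163.9 = 3.2
e/s = 3.2 / 2.814 = 1.1372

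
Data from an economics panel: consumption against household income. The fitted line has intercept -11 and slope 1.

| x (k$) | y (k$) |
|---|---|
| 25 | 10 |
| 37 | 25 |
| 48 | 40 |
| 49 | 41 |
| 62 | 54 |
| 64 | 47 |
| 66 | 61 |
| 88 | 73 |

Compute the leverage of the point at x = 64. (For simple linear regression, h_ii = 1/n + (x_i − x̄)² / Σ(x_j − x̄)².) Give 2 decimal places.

x̄ = (25 + 37 + 48 + 49 + 62 + 64 + 66 + 88)/8 = 54.875
Σ(x − x̄)² = 892.516 + 319.516 + 47.2656 + 34.5156 + 50.7656 + 83.2656 + 123.766 + 1097.27 = 2648.88
h = 1/8 + (9.125)²/2648.88 = 0.125 + 0.0314343 = 0.16

h = 0.16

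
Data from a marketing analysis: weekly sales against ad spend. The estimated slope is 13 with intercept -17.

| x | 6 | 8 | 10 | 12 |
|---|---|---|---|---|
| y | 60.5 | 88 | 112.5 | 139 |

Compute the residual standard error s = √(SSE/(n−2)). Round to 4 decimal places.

x=6: ŷ = -17 + 13·6 = 61; r = 60.5 − 61 = -0.5
x=8: ŷ = -17 + 13·8 = 87; r = 88 − 87 = 1
x=10: ŷ = -17 + 13·10 = 113; r = 112.5 − 113 = -0.5
x=12: ŷ = -17 + 13·12 = 139; r = 139 − 139 = 0
SSE = 0.25 + 1 + 0.25 + 0 = 1.5
s = √(1.5/2) = √0.75 ≈ 0.8660

s = 0.8660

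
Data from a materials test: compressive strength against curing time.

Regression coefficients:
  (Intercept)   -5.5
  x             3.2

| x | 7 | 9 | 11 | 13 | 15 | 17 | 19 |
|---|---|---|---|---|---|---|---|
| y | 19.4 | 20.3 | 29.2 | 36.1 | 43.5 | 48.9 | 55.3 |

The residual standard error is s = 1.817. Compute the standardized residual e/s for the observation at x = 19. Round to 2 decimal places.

0.00

ŷ = -5.5 + 3.2·19 = 55.3
e = 55.3 − 55.3 = 0
e/s = 0 / 1.817 = 0.00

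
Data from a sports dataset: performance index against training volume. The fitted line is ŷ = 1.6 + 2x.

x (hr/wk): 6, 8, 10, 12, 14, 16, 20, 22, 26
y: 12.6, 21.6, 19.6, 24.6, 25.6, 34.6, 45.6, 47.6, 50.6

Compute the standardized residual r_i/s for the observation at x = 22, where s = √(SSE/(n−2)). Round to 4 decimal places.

x=6: ŷ = 1.6 + 2·6 = 13.6; r = 12.6 − 13.6 = -1
x=8: ŷ = 1.6 + 2·8 = 17.6; r = 21.6 − 17.6 = 4
x=10: ŷ = 1.6 + 2·10 = 21.6; r = 19.6 − 21.6 = -2
x=12: ŷ = 1.6 + 2·12 = 25.6; r = 24.6 − 25.6 = -1
x=14: ŷ = 1.6 + 2·14 = 29.6; r = 25.6 − 29.6 = -4
x=16: ŷ = 1.6 + 2·16 = 33.6; r = 34.6 − 33.6 = 1
x=20: ŷ = 1.6 + 2·20 = 41.6; r = 45.6 − 41.6 = 4
x=22: ŷ = 1.6 + 2·22 = 45.6; r = 47.6 − 45.6 = 2
x=26: ŷ = 1.6 + 2·26 = 53.6; r = 50.6 − 53.6 = -3
SSE = 1 + 16 + 4 + 1 + 16 + 1 + 16 + 4 + 9 = 68
s = √(68/7) = 3.11677
r/s = 2 / 3.11677 = 0.6417

0.6417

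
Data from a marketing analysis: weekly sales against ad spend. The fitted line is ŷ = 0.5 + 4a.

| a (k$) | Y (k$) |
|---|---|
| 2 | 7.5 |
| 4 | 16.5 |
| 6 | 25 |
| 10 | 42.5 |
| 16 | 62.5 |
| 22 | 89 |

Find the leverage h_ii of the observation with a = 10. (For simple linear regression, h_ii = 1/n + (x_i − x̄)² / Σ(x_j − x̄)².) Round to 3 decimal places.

h = 0.167

ā = (2 + 4 + 6 + 10 + 16 + 22)/6 = 10
Σ(a − ā)² = 64 + 36 + 16 + 0 + 36 + 144 = 296
h = 1/6 + (0)²/296 = 0.166667 + 0 = 0.167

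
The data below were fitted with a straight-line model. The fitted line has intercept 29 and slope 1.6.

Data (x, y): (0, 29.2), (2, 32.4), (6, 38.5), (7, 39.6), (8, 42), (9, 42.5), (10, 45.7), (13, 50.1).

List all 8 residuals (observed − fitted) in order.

x=0: ŷ = 29 + 1.6·0 = 29; e = 29.2 − 29 = 0.2
x=2: ŷ = 29 + 1.6·2 = 32.2; e = 32.4 − 32.2 = 0.2
x=6: ŷ = 29 + 1.6·6 = 38.6; e = 38.5 − 38.6 = -0.1
x=7: ŷ = 29 + 1.6·7 = 40.2; e = 39.6 − 40.2 = -0.6
x=8: ŷ = 29 + 1.6·8 = 41.8; e = 42 − 41.8 = 0.2
x=9: ŷ = 29 + 1.6·9 = 43.4; e = 42.5 − 43.4 = -0.9
x=10: ŷ = 29 + 1.6·10 = 45; e = 45.7 − 45 = 0.7
x=13: ŷ = 29 + 1.6·13 = 49.8; e = 50.1 − 49.8 = 0.3

0.2, 0.2, -0.1, -0.6, 0.2, -0.9, 0.7, 0.3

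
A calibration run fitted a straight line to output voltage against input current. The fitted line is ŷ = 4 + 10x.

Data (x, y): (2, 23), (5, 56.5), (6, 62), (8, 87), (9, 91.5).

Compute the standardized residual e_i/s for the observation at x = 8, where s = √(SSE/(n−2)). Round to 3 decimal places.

1.009

x=2: ŷ = 4 + 10·2 = 24; e = 23 − 24 = -1
x=5: ŷ = 4 + 10·5 = 54; e = 56.5 − 54 = 2.5
x=6: ŷ = 4 + 10·6 = 64; e = 62 − 64 = -2
x=8: ŷ = 4 + 10·8 = 84; e = 87 − 84 = 3
x=9: ŷ = 4 + 10·9 = 94; e = 91.5 − 94 = -2.5
SSE = 1 + 6.25 + 4 + 9 + 6.25 = 26.5
s = √(26.5/3) = 2.97209
e/s = 3 / 2.97209 = 1.009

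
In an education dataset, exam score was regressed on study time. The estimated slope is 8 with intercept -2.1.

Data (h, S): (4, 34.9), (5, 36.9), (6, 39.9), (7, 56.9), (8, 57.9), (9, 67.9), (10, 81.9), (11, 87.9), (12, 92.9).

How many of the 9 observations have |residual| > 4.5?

h=4: Ŝ = -2.1 + 8·4 = 29.9; e = 34.9 − 29.9 = 5
h=5: Ŝ = -2.1 + 8·5 = 37.9; e = 36.9 − 37.9 = -1
h=6: Ŝ = -2.1 + 8·6 = 45.9; e = 39.9 − 45.9 = -6
h=7: Ŝ = -2.1 + 8·7 = 53.9; e = 56.9 − 53.9 = 3
h=8: Ŝ = -2.1 + 8·8 = 61.9; e = 57.9 − 61.9 = -4
h=9: Ŝ = -2.1 + 8·9 = 69.9; e = 67.9 − 69.9 = -2
h=10: Ŝ = -2.1 + 8·10 = 77.9; e = 81.9 − 77.9 = 4
h=11: Ŝ = -2.1 + 8·11 = 85.9; e = 87.9 − 85.9 = 2
h=12: Ŝ = -2.1 + 8·12 = 93.9; e = 92.9 − 93.9 = -1
|e| > 4.5: h=4 (|e|=5), h=6 (|e|=6) → 2

2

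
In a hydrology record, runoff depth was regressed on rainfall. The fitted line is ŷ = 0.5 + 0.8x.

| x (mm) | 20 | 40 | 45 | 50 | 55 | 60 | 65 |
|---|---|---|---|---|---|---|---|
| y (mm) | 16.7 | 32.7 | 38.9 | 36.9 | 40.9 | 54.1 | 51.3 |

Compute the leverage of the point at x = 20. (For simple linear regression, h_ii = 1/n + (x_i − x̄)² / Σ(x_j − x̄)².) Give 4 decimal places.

x̄ = (20 + 40 + 45 + 50 + 55 + 60 + 65)/7 = 47.8571
Σ(x − x̄)² = 776.02 + 61.7347 + 8.16327 + 4.59184 + 51.0204 + 147.449 + 293.878 = 1342.86
h = 1/7 + (-27.8571)²/1342.86 = 0.142857 + 0.577888 = 0.7207

h = 0.7207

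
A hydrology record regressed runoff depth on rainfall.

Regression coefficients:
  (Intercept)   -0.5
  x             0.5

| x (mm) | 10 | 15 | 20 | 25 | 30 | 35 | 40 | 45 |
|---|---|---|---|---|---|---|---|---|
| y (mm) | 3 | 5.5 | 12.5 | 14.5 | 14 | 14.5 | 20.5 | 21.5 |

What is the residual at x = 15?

ŷ = -0.5 + 0.5·15 = 7
r = 5.5 − 7 = -1.5

r = -1.5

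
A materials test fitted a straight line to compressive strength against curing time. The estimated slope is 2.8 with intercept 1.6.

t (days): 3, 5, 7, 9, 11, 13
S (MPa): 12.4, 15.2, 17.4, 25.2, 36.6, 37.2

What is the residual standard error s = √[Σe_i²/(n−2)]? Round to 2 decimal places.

s = 3.21

t=3: ŷ = 1.6 + 2.8·3 = 10; e = 12.4 − 10 = 2.4
t=5: ŷ = 1.6 + 2.8·5 = 15.6; e = 15.2 − 15.6 = -0.4
t=7: ŷ = 1.6 + 2.8·7 = 21.2; e = 17.4 − 21.2 = -3.8
t=9: ŷ = 1.6 + 2.8·9 = 26.8; e = 25.2 − 26.8 = -1.6
t=11: ŷ = 1.6 + 2.8·11 = 32.4; e = 36.6 − 32.4 = 4.2
t=13: ŷ = 1.6 + 2.8·13 = 38; e = 37.2 − 38 = -0.8
SSE = 5.76 + 0.16 + 14.44 + 2.56 + 17.64 + 0.64 = 41.2
s = √(41.2/4) = √10.3 ≈ 3.21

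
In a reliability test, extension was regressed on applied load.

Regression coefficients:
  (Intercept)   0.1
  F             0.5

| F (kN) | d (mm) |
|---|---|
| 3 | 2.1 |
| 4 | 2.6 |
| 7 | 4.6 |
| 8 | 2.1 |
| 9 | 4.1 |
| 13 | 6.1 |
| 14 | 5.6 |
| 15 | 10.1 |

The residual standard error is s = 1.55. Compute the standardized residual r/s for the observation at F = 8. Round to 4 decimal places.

ŷ = 0.1 + 0.5·8 = 4.1
r = 2.1 − 4.1 = -2
r/s = -2 / 1.55 = -1.2903

-1.2903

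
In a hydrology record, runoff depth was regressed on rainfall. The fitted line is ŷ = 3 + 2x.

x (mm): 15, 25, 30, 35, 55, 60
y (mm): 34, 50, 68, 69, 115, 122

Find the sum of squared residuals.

SSE = 56

x=15: ŷ = 3 + 2·15 = 33; r = 34 − 33 = 1
x=25: ŷ = 3 + 2·25 = 53; r = 50 − 53 = -3
x=30: ŷ = 3 + 2·30 = 63; r = 68 − 63 = 5
x=35: ŷ = 3 + 2·35 = 73; r = 69 − 73 = -4
x=55: ŷ = 3 + 2·55 = 113; r = 115 − 113 = 2
x=60: ŷ = 3 + 2·60 = 123; r = 122 − 123 = -1
SSE = 1 + 9 + 25 + 16 + 4 + 1 = 56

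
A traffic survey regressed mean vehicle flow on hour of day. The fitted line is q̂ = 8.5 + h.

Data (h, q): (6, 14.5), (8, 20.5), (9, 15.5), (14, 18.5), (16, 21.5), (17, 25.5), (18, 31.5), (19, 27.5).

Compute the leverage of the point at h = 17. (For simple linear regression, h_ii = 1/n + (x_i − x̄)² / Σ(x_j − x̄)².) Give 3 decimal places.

h̄ = (6 + 8 + 9 + 14 + 16 + 17 + 18 + 19)/8 = 13.375
Σ(h − h̄)² = 54.3906 + 28.8906 + 19.1406 + 0.390625 + 6.89062 + 13.1406 + 21.3906 + 31.6406 = 175.875
h = 1/8 + (3.625)²/175.875 = 0.125 + 0.0747157 = 0.200

h = 0.200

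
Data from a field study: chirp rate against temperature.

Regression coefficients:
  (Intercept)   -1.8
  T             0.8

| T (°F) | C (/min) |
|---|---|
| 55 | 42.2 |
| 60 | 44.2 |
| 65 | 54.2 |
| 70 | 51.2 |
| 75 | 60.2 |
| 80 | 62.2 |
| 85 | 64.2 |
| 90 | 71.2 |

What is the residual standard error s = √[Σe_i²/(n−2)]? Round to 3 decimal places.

T=55: Ĉ = -1.8 + 0.8·55 = 42.2; e = 42.2 − 42.2 = 0
T=60: Ĉ = -1.8 + 0.8·60 = 46.2; e = 44.2 − 46.2 = -2
T=65: Ĉ = -1.8 + 0.8·65 = 50.2; e = 54.2 − 50.2 = 4
T=70: Ĉ = -1.8 + 0.8·70 = 54.2; e = 51.2 − 54.2 = -3
T=75: Ĉ = -1.8 + 0.8·75 = 58.2; e = 60.2 − 58.2 = 2
T=80: Ĉ = -1.8 + 0.8·80 = 62.2; e = 62.2 − 62.2 = 0
T=85: Ĉ = -1.8 + 0.8·85 = 66.2; e = 64.2 − 66.2 = -2
T=90: Ĉ = -1.8 + 0.8·90 = 70.2; e = 71.2 − 70.2 = 1
SSE = 0 + 4 + 16 + 9 + 4 + 0 + 4 + 1 = 38
s = √(38/6) = √6.33333 ≈ 2.517

s = 2.517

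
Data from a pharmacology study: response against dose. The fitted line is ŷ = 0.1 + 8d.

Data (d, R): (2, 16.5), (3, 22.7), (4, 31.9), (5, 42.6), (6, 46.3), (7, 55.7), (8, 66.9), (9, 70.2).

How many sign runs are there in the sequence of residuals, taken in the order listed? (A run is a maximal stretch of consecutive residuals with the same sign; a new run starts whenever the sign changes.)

d=2: ŷ = 0.1 + 8·2 = 16.1; e = 16.5 − 16.1 = 0.4
d=3: ŷ = 0.1 + 8·3 = 24.1; e = 22.7 − 24.1 = -1.4
d=4: ŷ = 0.1 + 8·4 = 32.1; e = 31.9 − 32.1 = -0.2
d=5: ŷ = 0.1 + 8·5 = 40.1; e = 42.6 − 40.1 = 2.5
d=6: ŷ = 0.1 + 8·6 = 48.1; e = 46.3 − 48.1 = -1.8
d=7: ŷ = 0.1 + 8·7 = 56.1; e = 55.7 − 56.1 = -0.4
d=8: ŷ = 0.1 + 8·8 = 64.1; e = 66.9 − 64.1 = 2.8
d=9: ŷ = 0.1 + 8·9 = 72.1; e = 70.2 − 72.1 = -1.9
Signs: + − − + − − + −
Runs: +×1, −×2, +×1, −×2, +×1, −×1 → 6

6 runs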